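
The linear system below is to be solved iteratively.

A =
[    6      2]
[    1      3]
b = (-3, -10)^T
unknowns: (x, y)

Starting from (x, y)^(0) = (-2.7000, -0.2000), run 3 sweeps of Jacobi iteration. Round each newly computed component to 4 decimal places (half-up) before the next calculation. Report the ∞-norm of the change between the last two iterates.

Iteration 1:
  x = (-3 - (2)·-0.2000) / (6) = -0.4333
  y = (-10 - (1)·-2.7000) / (3) = -2.4333
Iteration 2:
  x = (-3 - (2)·-2.4333) / (6) = 0.3111
  y = (-10 - (1)·-0.4333) / (3) = -3.1889
Iteration 3:
  x = (-3 - (2)·-3.1889) / (6) = 0.5630
  y = (-10 - (1)·0.3111) / (3) = -3.4370
Change: (0.2519, -0.2481) → max |·| = 0.2519

0.2519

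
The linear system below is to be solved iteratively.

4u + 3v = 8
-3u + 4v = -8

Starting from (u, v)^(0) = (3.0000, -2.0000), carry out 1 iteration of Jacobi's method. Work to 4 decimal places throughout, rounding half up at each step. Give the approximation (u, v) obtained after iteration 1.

(3.5000, 0.2500)

Iteration 1:
  u = (8 - (3)·-2.0000) / (4) = 3.5000
  v = (-8 - (-3)·3.0000) / (4) = 0.2500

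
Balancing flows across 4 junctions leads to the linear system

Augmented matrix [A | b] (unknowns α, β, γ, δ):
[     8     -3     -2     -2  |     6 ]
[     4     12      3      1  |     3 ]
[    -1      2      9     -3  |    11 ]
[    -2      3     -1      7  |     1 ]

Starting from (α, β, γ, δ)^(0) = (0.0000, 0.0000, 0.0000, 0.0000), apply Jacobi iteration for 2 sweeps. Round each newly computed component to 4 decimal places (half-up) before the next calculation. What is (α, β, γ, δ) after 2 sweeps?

(1.1850, -0.3175, 1.2976, 0.4246)

Iteration 1:
  α = (6 - (-3)·0.0000 - (-2)·0.0000 - (-2)·0.0000) / (8) = 0.7500
  β = (3 - (4)·0.0000 - (3)·0.0000 - (1)·0.0000) / (12) = 0.2500
  γ = (11 - (-1)·0.0000 - (2)·0.0000 - (-3)·0.0000) / (9) = 1.2222
  δ = (1 - (-2)·0.0000 - (3)·0.0000 - (-1)·0.0000) / (7) = 0.1429
Iteration 2:
  α = (6 - (-3)·0.2500 - (-2)·1.2222 - (-2)·0.1429) / (8) = 1.1850
  β = (3 - (4)·0.7500 - (3)·1.2222 - (1)·0.1429) / (12) = -0.3175
  γ = (11 - (-1)·0.7500 - (2)·0.2500 - (-3)·0.1429) / (9) = 1.2976
  δ = (1 - (-2)·0.7500 - (3)·0.2500 - (-1)·1.2222) / (7) = 0.4246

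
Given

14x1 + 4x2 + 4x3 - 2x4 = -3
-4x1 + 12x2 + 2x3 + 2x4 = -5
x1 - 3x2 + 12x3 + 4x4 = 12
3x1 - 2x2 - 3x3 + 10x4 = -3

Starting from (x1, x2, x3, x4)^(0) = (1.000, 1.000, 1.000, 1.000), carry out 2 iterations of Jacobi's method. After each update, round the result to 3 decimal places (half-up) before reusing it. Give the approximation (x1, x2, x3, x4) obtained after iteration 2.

(-0.347, -0.753, 0.983, 0.059)

Iteration 1:
  x1 = (-3 - (4)·1.000 - (4)·1.000 - (-2)·1.000) / (14) = -0.643
  x2 = (-5 - (-4)·1.000 - (2)·1.000 - (2)·1.000) / (12) = -0.417
  x3 = (12 - (1)·1.000 - (-3)·1.000 - (4)·1.000) / (12) = 0.833
  x4 = (-3 - (3)·1.000 - (-2)·1.000 - (-3)·1.000) / (10) = -0.100
Iteration 2:
  x1 = (-3 - (4)·-0.417 - (4)·0.833 - (-2)·-0.100) / (14) = -0.347
  x2 = (-5 - (-4)·-0.643 - (2)·0.833 - (2)·-0.100) / (12) = -0.753
  x3 = (12 - (1)·-0.643 - (-3)·-0.417 - (4)·-0.100) / (12) = 0.983
  x4 = (-3 - (3)·-0.643 - (-2)·-0.417 - (-3)·0.833) / (10) = 0.059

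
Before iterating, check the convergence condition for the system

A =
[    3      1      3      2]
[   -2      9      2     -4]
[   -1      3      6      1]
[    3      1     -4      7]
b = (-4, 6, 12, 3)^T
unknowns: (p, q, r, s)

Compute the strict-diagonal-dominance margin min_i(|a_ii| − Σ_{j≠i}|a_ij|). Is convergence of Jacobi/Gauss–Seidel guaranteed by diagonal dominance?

-3

row 1: |3| − (1+3+2) = -3
row 2: |9| − (2+2+4) = 1
row 3: |6| − (1+3+1) = 1
row 4: |7| − (3+1+4) = -1
minimum over rows = -3 → not strictly diagonally dominant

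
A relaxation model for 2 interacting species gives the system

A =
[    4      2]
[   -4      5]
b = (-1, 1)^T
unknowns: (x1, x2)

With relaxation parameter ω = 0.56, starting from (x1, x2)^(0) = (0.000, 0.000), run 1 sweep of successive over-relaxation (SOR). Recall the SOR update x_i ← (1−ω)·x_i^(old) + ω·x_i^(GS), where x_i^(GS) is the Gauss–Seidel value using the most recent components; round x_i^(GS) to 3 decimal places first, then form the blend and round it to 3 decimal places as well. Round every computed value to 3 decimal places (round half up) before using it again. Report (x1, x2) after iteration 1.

(-0.140, 0.049)

Iteration 1:
  x1: GS value = (-1 - (2)·0.000) / (4) = -0.250;  x1 ← (1−ω)·0.000 + ω·-0.250 = -0.140
  x2: GS value = (1 - (-4)·-0.140) / (5) = 0.088;  x2 ← (1−ω)·0.000 + ω·0.088 = 0.049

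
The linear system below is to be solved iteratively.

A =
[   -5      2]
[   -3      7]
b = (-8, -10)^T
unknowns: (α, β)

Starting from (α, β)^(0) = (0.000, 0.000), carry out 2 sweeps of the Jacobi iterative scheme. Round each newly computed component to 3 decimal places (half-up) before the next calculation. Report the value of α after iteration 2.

Iteration 1:
  α = (-8 - (2)·0.000) / (-5) = 1.600
  β = (-10 - (-3)·0.000) / (7) = -1.429
Iteration 2:
  α = (-8 - (2)·-1.429) / (-5) = 1.028
  β = (-10 - (-3)·1.600) / (7) = -0.743

1.028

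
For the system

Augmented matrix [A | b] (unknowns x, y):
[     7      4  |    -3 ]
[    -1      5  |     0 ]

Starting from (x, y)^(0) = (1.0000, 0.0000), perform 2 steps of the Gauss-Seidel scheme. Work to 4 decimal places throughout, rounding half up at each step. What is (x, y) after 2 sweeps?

Iteration 1:
  x = (-3 - (4)·0.0000) / (7) = -0.4286
  y = (0 - (-1)·-0.4286) / (5) = -0.0857
Iteration 2:
  x = (-3 - (4)·-0.0857) / (7) = -0.3796
  y = (0 - (-1)·-0.3796) / (5) = -0.0759

(-0.3796, -0.0759)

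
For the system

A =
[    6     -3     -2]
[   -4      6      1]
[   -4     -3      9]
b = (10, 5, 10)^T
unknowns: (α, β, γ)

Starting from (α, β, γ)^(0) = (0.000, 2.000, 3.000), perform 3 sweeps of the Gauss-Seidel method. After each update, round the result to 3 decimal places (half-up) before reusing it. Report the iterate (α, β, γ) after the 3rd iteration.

(4.549, 3.193, 4.197)

Iteration 1:
  α = (10 - (-3)·2.000 - (-2)·3.000) / (6) = 3.667
  β = (5 - (-4)·3.667 - (1)·3.000) / (6) = 2.778
  γ = (10 - (-4)·3.667 - (-3)·2.778) / (9) = 3.667
Iteration 2:
  α = (10 - (-3)·2.778 - (-2)·3.667) / (6) = 4.278
  β = (5 - (-4)·4.278 - (1)·3.667) / (6) = 3.074
  γ = (10 - (-4)·4.278 - (-3)·3.074) / (9) = 4.037
Iteration 3:
  α = (10 - (-3)·3.074 - (-2)·4.037) / (6) = 4.549
  β = (5 - (-4)·4.549 - (1)·4.037) / (6) = 3.193
  γ = (10 - (-4)·4.549 - (-3)·3.193) / (9) = 4.197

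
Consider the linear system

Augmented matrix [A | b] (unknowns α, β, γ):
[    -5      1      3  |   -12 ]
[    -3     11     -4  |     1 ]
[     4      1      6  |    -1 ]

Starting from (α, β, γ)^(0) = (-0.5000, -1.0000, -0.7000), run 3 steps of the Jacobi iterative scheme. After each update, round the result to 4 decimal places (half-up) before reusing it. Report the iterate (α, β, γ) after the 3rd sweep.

Iteration 1:
  α = (-12 - (1)·-1.0000 - (3)·-0.7000) / (-5) = 1.7800
  β = (1 - (-3)·-0.5000 - (-4)·-0.7000) / (11) = -0.3000
  γ = (-1 - (4)·-0.5000 - (1)·-1.0000) / (6) = 0.3333
Iteration 2:
  α = (-12 - (1)·-0.3000 - (3)·0.3333) / (-5) = 2.5400
  β = (1 - (-3)·1.7800 - (-4)·0.3333) / (11) = 0.6976
  γ = (-1 - (4)·1.7800 - (1)·-0.3000) / (6) = -1.3033
Iteration 3:
  α = (-12 - (1)·0.6976 - (3)·-1.3033) / (-5) = 1.7575
  β = (1 - (-3)·2.5400 - (-4)·-1.3033) / (11) = 0.3097
  γ = (-1 - (4)·2.5400 - (1)·0.6976) / (6) = -1.9763

(1.7575, 0.3097, -1.9763)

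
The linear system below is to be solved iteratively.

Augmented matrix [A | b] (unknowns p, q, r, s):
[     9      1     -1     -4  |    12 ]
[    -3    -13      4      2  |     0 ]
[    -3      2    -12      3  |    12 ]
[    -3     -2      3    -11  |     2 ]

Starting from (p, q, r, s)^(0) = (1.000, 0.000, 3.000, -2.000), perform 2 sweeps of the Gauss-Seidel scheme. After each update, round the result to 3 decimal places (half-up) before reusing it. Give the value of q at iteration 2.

-0.801

Iteration 1:
  p = (12 - (1)·0.000 - (-1)·3.000 - (-4)·-2.000) / (9) = 0.778
  q = (0 - (-3)·0.778 - (4)·3.000 - (2)·-2.000) / (-13) = 0.436
  r = (12 - (-3)·0.778 - (2)·0.436 - (3)·-2.000) / (-12) = -1.622
  s = (2 - (-3)·0.778 - (-2)·0.436 - (3)·-1.622) / (-11) = -0.916
Iteration 2:
  p = (12 - (1)·0.436 - (-1)·-1.622 - (-4)·-0.916) / (9) = 0.698
  q = (0 - (-3)·0.698 - (4)·-1.622 - (2)·-0.916) / (-13) = -0.801
  r = (12 - (-3)·0.698 - (2)·-0.801 - (3)·-0.916) / (-12) = -1.537
  s = (2 - (-3)·0.698 - (-2)·-0.801 - (3)·-1.537) / (-11) = -0.646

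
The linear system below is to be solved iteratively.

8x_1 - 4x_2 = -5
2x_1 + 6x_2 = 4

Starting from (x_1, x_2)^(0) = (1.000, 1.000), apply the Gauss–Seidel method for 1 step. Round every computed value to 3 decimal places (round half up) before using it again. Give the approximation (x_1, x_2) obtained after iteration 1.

(-0.125, 0.708)

Iteration 1:
  x_1 = (-5 - (-4)·1.000) / (8) = -0.125
  x_2 = (4 - (2)·-0.125) / (6) = 0.708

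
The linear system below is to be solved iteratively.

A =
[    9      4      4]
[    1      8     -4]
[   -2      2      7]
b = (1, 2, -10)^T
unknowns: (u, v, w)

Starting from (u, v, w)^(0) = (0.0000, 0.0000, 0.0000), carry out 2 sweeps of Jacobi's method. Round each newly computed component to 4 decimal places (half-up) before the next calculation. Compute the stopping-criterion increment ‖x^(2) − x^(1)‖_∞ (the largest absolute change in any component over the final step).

Iteration 1:
  u = (1 - (4)·0.0000 - (4)·0.0000) / (9) = 0.1111
  v = (2 - (1)·0.0000 - (-4)·0.0000) / (8) = 0.2500
  w = (-10 - (-2)·0.0000 - (2)·0.0000) / (7) = -1.4286
Iteration 2:
  u = (1 - (4)·0.2500 - (4)·-1.4286) / (9) = 0.6349
  v = (2 - (1)·0.1111 - (-4)·-1.4286) / (8) = -0.4782
  w = (-10 - (-2)·0.1111 - (2)·0.2500) / (7) = -1.4683
Change: (0.5238, -0.7282, -0.0397) → max |·| = 0.7282

0.7282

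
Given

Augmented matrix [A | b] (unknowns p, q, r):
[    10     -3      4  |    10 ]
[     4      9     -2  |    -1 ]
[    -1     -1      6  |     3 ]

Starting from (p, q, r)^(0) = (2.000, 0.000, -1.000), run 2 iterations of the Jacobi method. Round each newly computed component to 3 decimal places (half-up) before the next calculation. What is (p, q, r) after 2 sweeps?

Iteration 1:
  p = (10 - (-3)·0.000 - (4)·-1.000) / (10) = 1.400
  q = (-1 - (4)·2.000 - (-2)·-1.000) / (9) = -1.222
  r = (3 - (-1)·2.000 - (-1)·0.000) / (6) = 0.833
Iteration 2:
  p = (10 - (-3)·-1.222 - (4)·0.833) / (10) = 0.300
  q = (-1 - (4)·1.400 - (-2)·0.833) / (9) = -0.548
  r = (3 - (-1)·1.400 - (-1)·-1.222) / (6) = 0.530

(0.300, -0.548, 0.530)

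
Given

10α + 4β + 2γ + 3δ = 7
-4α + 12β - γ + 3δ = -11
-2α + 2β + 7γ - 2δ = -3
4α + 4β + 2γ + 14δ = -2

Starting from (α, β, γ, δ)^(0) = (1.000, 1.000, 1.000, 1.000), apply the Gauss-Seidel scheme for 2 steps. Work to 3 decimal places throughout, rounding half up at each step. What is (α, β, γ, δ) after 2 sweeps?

(1.067, -0.606, 0.113, -0.291)

Iteration 1:
  α = (7 - (4)·1.000 - (2)·1.000 - (3)·1.000) / (10) = -0.200
  β = (-11 - (-4)·-0.200 - (-1)·1.000 - (3)·1.000) / (12) = -1.150
  γ = (-3 - (-2)·-0.200 - (2)·-1.150 - (-2)·1.000) / (7) = 0.129
  δ = (-2 - (4)·-0.200 - (4)·-1.150 - (2)·0.129) / (14) = 0.224
Iteration 2:
  α = (7 - (4)·-1.150 - (2)·0.129 - (3)·0.224) / (10) = 1.067
  β = (-11 - (-4)·1.067 - (-1)·0.129 - (3)·0.224) / (12) = -0.606
  γ = (-3 - (-2)·1.067 - (2)·-0.606 - (-2)·0.224) / (7) = 0.113
  δ = (-2 - (4)·1.067 - (4)·-0.606 - (2)·0.113) / (14) = -0.291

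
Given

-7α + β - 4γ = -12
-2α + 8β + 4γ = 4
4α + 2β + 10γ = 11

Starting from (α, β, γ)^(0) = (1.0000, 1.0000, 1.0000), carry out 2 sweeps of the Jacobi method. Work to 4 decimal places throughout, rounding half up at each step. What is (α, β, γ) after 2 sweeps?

(1.4643, 0.5714, 0.5357)

Iteration 1:
  α = (-12 - (1)·1.0000 - (-4)·1.0000) / (-7) = 1.2857
  β = (4 - (-2)·1.0000 - (4)·1.0000) / (8) = 0.2500
  γ = (11 - (4)·1.0000 - (2)·1.0000) / (10) = 0.5000
Iteration 2:
  α = (-12 - (1)·0.2500 - (-4)·0.5000) / (-7) = 1.4643
  β = (4 - (-2)·1.2857 - (4)·0.5000) / (8) = 0.5714
  γ = (11 - (4)·1.2857 - (2)·0.2500) / (10) = 0.5357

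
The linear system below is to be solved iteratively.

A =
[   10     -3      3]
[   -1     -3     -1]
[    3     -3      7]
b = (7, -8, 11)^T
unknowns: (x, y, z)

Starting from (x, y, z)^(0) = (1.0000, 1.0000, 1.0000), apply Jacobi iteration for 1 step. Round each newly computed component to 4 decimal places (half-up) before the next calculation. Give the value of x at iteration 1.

0.7000

Iteration 1:
  x = (7 - (-3)·1.0000 - (3)·1.0000) / (10) = 0.7000
  y = (-8 - (-1)·1.0000 - (-1)·1.0000) / (-3) = 2.0000
  z = (11 - (3)·1.0000 - (-3)·1.0000) / (7) = 1.5714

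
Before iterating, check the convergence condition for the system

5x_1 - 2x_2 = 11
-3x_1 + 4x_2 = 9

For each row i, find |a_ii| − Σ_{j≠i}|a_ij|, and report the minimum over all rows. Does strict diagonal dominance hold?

1

row 1: |5| − (2) = 3
row 2: |4| − (3) = 1
minimum over rows = 1 → strictly diagonally dominant (convergence guaranteed)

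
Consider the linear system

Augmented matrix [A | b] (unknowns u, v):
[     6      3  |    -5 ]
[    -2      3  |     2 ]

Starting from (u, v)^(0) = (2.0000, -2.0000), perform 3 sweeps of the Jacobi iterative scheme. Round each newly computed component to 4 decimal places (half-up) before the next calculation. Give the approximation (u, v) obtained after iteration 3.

(-1.2222, -0.5555)

Iteration 1:
  u = (-5 - (3)·-2.0000) / (6) = 0.1667
  v = (2 - (-2)·2.0000) / (3) = 2.0000
Iteration 2:
  u = (-5 - (3)·2.0000) / (6) = -1.8333
  v = (2 - (-2)·0.1667) / (3) = 0.7778
Iteration 3:
  u = (-5 - (3)·0.7778) / (6) = -1.2222
  v = (2 - (-2)·-1.8333) / (3) = -0.5555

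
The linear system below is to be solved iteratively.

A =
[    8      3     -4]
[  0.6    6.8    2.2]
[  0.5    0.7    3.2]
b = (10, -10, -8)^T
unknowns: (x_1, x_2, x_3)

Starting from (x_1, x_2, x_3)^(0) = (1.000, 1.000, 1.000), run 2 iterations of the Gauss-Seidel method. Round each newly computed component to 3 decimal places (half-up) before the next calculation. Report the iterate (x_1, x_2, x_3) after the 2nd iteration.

(0.820, -0.800, -2.453)

Iteration 1:
  x_1 = (10 - (3)·1.000 - (-4)·1.000) / (8) = 1.375
  x_2 = (-10 - (0.6)·1.375 - (2.2)·1.000) / (6.8) = -1.915
  x_3 = (-8 - (0.5)·1.375 - (0.7)·-1.915) / (3.2) = -2.296
Iteration 2:
  x_1 = (10 - (3)·-1.915 - (-4)·-2.296) / (8) = 0.820
  x_2 = (-10 - (0.6)·0.820 - (2.2)·-2.296) / (6.8) = -0.800
  x_3 = (-8 - (0.5)·0.820 - (0.7)·-0.800) / (3.2) = -2.453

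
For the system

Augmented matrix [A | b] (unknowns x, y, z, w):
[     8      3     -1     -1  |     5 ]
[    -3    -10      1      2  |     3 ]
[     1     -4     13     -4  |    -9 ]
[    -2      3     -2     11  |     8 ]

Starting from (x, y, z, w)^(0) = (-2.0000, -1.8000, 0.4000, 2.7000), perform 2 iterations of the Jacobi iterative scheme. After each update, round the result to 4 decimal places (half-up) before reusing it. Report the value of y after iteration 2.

Iteration 1:
  x = (5 - (3)·-1.8000 - (-1)·0.4000 - (-1)·2.7000) / (8) = 1.6875
  y = (3 - (-3)·-2.0000 - (1)·0.4000 - (2)·2.7000) / (-10) = 0.8800
  z = (-9 - (1)·-2.0000 - (-4)·-1.8000 - (-4)·2.7000) / (13) = -0.2615
  w = (8 - (-2)·-2.0000 - (3)·-1.8000 - (-2)·0.4000) / (11) = 0.9273
Iteration 2:
  x = (5 - (3)·0.8800 - (-1)·-0.2615 - (-1)·0.9273) / (8) = 0.3782
  y = (3 - (-3)·1.6875 - (1)·-0.2615 - (2)·0.9273) / (-10) = -0.6469
  z = (-9 - (1)·1.6875 - (-4)·0.8800 - (-4)·0.9273) / (13) = -0.2660
  w = (8 - (-2)·1.6875 - (3)·0.8800 - (-2)·-0.2615) / (11) = 0.7465

-0.6469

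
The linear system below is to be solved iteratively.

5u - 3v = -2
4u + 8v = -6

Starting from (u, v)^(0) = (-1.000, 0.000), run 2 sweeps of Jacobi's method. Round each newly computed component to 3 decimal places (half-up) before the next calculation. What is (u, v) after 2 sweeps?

(-0.550, -0.550)

Iteration 1:
  u = (-2 - (-3)·0.000) / (5) = -0.400
  v = (-6 - (4)·-1.000) / (8) = -0.250
Iteration 2:
  u = (-2 - (-3)·-0.250) / (5) = -0.550
  v = (-6 - (4)·-0.400) / (8) = -0.550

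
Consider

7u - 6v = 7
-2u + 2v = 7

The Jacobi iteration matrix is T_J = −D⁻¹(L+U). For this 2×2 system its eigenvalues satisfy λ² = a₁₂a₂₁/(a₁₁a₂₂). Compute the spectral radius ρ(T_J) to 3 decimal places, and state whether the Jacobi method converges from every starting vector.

a₁₂a₂₁/(a₁₁a₂₂) = (-6)·(-2) / ((7)·(2)) = 0.857143
ρ = √|0.857143| = √0.857143 = 0.926
ρ < 1, so Jacobi converges

0.926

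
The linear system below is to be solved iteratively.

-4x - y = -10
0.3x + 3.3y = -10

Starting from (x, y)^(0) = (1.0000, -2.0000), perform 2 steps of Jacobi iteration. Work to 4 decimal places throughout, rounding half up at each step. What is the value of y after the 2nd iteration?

-3.3030

Iteration 1:
  x = (-10 - (-1)·-2.0000) / (-4) = 3.0000
  y = (-10 - (0.3)·1.0000) / (3.3) = -3.1212
Iteration 2:
  x = (-10 - (-1)·-3.1212) / (-4) = 3.2803
  y = (-10 - (0.3)·3.0000) / (3.3) = -3.3030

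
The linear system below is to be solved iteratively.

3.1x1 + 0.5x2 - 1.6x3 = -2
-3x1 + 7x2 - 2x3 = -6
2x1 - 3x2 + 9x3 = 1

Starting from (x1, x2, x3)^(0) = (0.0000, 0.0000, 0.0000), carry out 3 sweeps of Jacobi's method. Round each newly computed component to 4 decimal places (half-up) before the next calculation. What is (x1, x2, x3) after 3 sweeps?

(-0.4835, -1.0587, -0.1563)

Iteration 1:
  x1 = (-2 - (0.5)·0.0000 - (-1.6)·0.0000) / (3.1) = -0.6452
  x2 = (-6 - (-3)·0.0000 - (-2)·0.0000) / (7) = -0.8571
  x3 = (1 - (2)·0.0000 - (-3)·0.0000) / (9) = 0.1111
Iteration 2:
  x1 = (-2 - (0.5)·-0.8571 - (-1.6)·0.1111) / (3.1) = -0.4496
  x2 = (-6 - (-3)·-0.6452 - (-2)·0.1111) / (7) = -1.1019
  x3 = (1 - (2)·-0.6452 - (-3)·-0.8571) / (9) = -0.0312
Iteration 3:
  x1 = (-2 - (0.5)·-1.1019 - (-1.6)·-0.0312) / (3.1) = -0.4835
  x2 = (-6 - (-3)·-0.4496 - (-2)·-0.0312) / (7) = -1.0587
  x3 = (1 - (2)·-0.4496 - (-3)·-1.1019) / (9) = -0.1563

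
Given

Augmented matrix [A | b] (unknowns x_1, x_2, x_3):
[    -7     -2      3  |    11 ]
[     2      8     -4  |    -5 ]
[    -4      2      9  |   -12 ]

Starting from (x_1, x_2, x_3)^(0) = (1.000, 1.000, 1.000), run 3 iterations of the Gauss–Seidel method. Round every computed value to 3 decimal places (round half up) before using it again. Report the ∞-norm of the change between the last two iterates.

Iteration 1:
  x_1 = (11 - (-2)·1.000 - (3)·1.000) / (-7) = -1.429
  x_2 = (-5 - (2)·-1.429 - (-4)·1.000) / (8) = 0.232
  x_3 = (-12 - (-4)·-1.429 - (2)·0.232) / (9) = -2.020
Iteration 2:
  x_1 = (11 - (-2)·0.232 - (3)·-2.020) / (-7) = -2.503
  x_2 = (-5 - (2)·-2.503 - (-4)·-2.020) / (8) = -1.009
  x_3 = (-12 - (-4)·-2.503 - (2)·-1.009) / (9) = -2.222
Iteration 3:
  x_1 = (11 - (-2)·-1.009 - (3)·-2.222) / (-7) = -2.235
  x_2 = (-5 - (2)·-2.235 - (-4)·-2.222) / (8) = -1.177
  x_3 = (-12 - (-4)·-2.235 - (2)·-1.177) / (9) = -2.065
Change: (0.268, -0.168, 0.157) → max |·| = 0.268

0.268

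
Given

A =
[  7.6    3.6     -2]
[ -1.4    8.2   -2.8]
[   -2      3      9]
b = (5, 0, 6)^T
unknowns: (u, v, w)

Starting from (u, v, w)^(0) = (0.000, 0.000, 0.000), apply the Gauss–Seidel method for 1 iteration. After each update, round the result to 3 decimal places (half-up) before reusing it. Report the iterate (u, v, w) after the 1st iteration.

Iteration 1:
  u = (5 - (3.6)·0.000 - (-2)·0.000) / (7.6) = 0.658
  v = (0 - (-1.4)·0.658 - (-2.8)·0.000) / (8.2) = 0.112
  w = (6 - (-2)·0.658 - (3)·0.112) / (9) = 0.776

(0.658, 0.112, 0.776)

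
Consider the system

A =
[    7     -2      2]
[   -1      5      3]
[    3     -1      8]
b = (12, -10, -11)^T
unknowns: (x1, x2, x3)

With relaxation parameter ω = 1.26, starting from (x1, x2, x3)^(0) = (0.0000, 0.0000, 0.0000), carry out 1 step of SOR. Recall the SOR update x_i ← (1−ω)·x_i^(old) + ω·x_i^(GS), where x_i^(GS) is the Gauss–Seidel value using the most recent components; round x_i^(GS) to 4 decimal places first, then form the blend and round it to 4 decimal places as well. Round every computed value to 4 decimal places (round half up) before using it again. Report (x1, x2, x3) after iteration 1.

(2.1600, -1.9757, -3.0643)

Iteration 1:
  x1: GS value = (12 - (-2)·0.0000 - (2)·0.0000) / (7) = 1.7143;  x1 ← (1−ω)·0.0000 + ω·1.7143 = 2.1600
  x2: GS value = (-10 - (-1)·2.1600 - (3)·0.0000) / (5) = -1.5680;  x2 ← (1−ω)·0.0000 + ω·-1.5680 = -1.9757
  x3: GS value = (-11 - (3)·2.1600 - (-1)·-1.9757) / (8) = -2.4320;  x3 ← (1−ω)·0.0000 + ω·-2.4320 = -3.0643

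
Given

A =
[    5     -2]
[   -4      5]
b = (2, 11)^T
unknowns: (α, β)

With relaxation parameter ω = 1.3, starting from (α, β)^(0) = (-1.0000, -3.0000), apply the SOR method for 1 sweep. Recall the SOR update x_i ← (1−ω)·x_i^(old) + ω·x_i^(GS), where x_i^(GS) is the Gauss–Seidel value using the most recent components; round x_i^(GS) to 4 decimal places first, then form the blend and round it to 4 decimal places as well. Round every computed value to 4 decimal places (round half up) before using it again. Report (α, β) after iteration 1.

Iteration 1:
  α: GS value = (2 - (-2)·-3.0000) / (5) = -0.8000;  α ← (1−ω)·-1.0000 + ω·-0.8000 = -0.7400
  β: GS value = (11 - (-4)·-0.7400) / (5) = 1.6080;  β ← (1−ω)·-3.0000 + ω·1.6080 = 2.9904

(-0.7400, 2.9904)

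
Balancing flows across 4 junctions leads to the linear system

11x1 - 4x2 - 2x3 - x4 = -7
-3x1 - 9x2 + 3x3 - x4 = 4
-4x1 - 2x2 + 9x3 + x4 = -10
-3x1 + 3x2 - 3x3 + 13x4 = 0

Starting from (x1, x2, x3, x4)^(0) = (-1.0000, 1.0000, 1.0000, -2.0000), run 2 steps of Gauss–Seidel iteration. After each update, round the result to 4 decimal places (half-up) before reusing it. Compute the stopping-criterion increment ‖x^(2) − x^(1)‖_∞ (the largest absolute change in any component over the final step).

Iteration 1:
  x1 = (-7 - (-4)·1.0000 - (-2)·1.0000 - (-1)·-2.0000) / (11) = -0.2727
  x2 = (4 - (-3)·-0.2727 - (3)·1.0000 - (-1)·-2.0000) / (-9) = 0.2020
  x3 = (-10 - (-4)·-0.2727 - (-2)·0.2020 - (1)·-2.0000) / (9) = -0.9652
  x4 = (0 - (-3)·-0.2727 - (3)·0.2020 - (-3)·-0.9652) / (13) = -0.3323
Iteration 2:
  x1 = (-7 - (-4)·0.2020 - (-2)·-0.9652 - (-1)·-0.3323) / (11) = -0.7686
  x2 = (4 - (-3)·-0.7686 - (3)·-0.9652 - (-1)·-0.3323) / (-9) = -0.4731
  x3 = (-10 - (-4)·-0.7686 - (-2)·-0.4731 - (1)·-0.3323) / (9) = -1.5209
  x4 = (0 - (-3)·-0.7686 - (3)·-0.4731 - (-3)·-1.5209) / (13) = -0.4192
Change: (-0.4959, -0.6751, -0.5557, -0.0869) → max |·| = 0.6751

0.6751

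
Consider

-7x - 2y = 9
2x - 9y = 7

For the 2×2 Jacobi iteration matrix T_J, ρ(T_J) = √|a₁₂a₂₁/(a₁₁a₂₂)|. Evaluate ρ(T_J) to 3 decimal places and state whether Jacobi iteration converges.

0.252

a₁₂a₂₁/(a₁₁a₂₂) = (-2)·(2) / ((-7)·(-9)) = -0.063492
ρ = √|-0.063492| = √0.063492 = 0.252
ρ < 1, so Jacobi converges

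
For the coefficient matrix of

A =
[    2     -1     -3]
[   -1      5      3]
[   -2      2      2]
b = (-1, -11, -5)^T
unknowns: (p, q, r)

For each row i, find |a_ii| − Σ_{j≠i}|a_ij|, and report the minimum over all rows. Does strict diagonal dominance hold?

-2

row 1: |2| − (1+3) = -2
row 2: |5| − (1+3) = 1
row 3: |2| − (2+2) = -2
minimum over rows = -2 → not strictly diagonally dominant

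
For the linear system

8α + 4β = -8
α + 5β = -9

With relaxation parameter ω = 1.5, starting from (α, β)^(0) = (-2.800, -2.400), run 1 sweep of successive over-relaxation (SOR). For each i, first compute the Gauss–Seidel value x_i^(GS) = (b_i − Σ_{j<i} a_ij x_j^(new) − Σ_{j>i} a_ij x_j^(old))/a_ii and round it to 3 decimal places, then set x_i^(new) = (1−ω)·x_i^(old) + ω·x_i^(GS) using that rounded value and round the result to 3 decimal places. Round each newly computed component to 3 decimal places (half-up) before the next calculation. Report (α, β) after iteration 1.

(1.700, -2.010)

Iteration 1:
  α: GS value = (-8 - (4)·-2.400) / (8) = 0.200;  α ← (1−ω)·-2.800 + ω·0.200 = 1.700
  β: GS value = (-9 - (1)·1.700) / (5) = -2.140;  β ← (1−ω)·-2.400 + ω·-2.140 = -2.010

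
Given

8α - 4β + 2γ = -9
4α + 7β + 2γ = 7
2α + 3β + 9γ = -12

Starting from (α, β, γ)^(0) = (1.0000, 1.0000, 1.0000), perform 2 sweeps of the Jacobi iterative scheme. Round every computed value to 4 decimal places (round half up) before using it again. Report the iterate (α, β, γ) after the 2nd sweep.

(-0.5813, 2.0397, -1.1865)

Iteration 1:
  α = (-9 - (-4)·1.0000 - (2)·1.0000) / (8) = -0.8750
  β = (7 - (4)·1.0000 - (2)·1.0000) / (7) = 0.1429
  γ = (-12 - (2)·1.0000 - (3)·1.0000) / (9) = -1.8889
Iteration 2:
  α = (-9 - (-4)·0.1429 - (2)·-1.8889) / (8) = -0.5813
  β = (7 - (4)·-0.8750 - (2)·-1.8889) / (7) = 2.0397
  γ = (-12 - (2)·-0.8750 - (3)·0.1429) / (9) = -1.1865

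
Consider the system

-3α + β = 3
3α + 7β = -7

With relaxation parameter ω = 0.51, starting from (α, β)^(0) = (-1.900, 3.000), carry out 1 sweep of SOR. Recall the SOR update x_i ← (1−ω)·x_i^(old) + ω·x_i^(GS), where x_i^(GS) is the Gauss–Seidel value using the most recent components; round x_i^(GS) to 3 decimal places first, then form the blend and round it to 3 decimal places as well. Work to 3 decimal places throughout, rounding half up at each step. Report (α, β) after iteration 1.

(-0.931, 1.163)

Iteration 1:
  α: GS value = (3 - (1)·3.000) / (-3) = 0.000;  α ← (1−ω)·-1.900 + ω·0.000 = -0.931
  β: GS value = (-7 - (3)·-0.931) / (7) = -0.601;  β ← (1−ω)·3.000 + ω·-0.601 = 1.163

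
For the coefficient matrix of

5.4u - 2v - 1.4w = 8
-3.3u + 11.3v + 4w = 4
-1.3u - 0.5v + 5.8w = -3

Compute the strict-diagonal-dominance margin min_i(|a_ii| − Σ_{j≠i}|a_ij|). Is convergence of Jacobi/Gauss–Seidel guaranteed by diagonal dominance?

row 1: |5.4| − (2+1.4) = 2
row 2: |11.3| − (3.3+4) = 4
row 3: |5.8| − (1.3+0.5) = 4
minimum over rows = 2 → strictly diagonally dominant (convergence guaranteed)

2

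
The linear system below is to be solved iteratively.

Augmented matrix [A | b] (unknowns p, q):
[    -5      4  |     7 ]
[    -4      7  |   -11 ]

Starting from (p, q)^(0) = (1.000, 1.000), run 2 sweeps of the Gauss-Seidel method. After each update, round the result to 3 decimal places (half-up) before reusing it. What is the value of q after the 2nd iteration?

Iteration 1:
  p = (7 - (4)·1.000) / (-5) = -0.600
  q = (-11 - (-4)·-0.600) / (7) = -1.914
Iteration 2:
  p = (7 - (4)·-1.914) / (-5) = -2.931
  q = (-11 - (-4)·-2.931) / (7) = -3.246

-3.246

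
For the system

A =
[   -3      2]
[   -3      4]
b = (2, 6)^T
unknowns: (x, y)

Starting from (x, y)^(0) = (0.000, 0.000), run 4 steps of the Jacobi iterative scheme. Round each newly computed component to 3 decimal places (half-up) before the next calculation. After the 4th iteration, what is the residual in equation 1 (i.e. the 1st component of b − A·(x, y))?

0.500

Iteration 1:
  x = (2 - (2)·0.000) / (-3) = -0.667
  y = (6 - (-3)·0.000) / (4) = 1.500
Iteration 2:
  x = (2 - (2)·1.500) / (-3) = 0.333
  y = (6 - (-3)·-0.667) / (4) = 1.000
Iteration 3:
  x = (2 - (2)·1.000) / (-3) = 0.000
  y = (6 - (-3)·0.333) / (4) = 1.750
Iteration 4:
  x = (2 - (2)·1.750) / (-3) = 0.500
  y = (6 - (-3)·0.000) / (4) = 1.500
Residual b − A·x = (0.500, 1.500)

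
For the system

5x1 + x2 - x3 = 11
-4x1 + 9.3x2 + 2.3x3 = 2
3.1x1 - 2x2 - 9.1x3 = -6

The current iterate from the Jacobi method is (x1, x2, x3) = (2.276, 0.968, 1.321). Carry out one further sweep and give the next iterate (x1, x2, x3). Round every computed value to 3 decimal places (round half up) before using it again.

One sweep:
  x1 = (11 - (1)·0.968 - (-1)·1.321) / (5) = 2.271
  x2 = (2 - (-4)·2.276 - (2.3)·1.321) / (9.3) = 0.867
  x3 = (-6 - (3.1)·2.276 - (-2)·0.968) / (-9.1) = 1.222

(2.271, 0.867, 1.222)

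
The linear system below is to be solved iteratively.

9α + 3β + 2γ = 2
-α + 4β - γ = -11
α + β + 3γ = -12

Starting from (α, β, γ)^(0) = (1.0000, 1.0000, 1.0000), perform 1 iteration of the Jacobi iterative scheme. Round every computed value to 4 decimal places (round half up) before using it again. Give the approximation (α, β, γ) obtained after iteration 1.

(-0.3333, -2.2500, -4.6667)

Iteration 1:
  α = (2 - (3)·1.0000 - (2)·1.0000) / (9) = -0.3333
  β = (-11 - (-1)·1.0000 - (-1)·1.0000) / (4) = -2.2500
  γ = (-12 - (1)·1.0000 - (1)·1.0000) / (3) = -4.6667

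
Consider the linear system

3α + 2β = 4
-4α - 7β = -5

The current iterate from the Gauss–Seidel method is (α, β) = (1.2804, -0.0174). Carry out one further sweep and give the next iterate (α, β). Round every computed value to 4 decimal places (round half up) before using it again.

(1.3449, -0.0542)

One sweep:
  α = (4 - (2)·-0.0174) / (3) = 1.3449
  β = (-5 - (-4)·1.3449) / (-7) = -0.0542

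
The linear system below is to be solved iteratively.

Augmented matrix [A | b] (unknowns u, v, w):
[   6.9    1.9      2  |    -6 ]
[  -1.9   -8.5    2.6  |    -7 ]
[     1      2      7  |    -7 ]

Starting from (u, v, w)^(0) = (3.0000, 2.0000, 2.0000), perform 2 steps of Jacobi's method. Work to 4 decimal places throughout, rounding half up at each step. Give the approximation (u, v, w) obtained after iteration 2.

(-0.5004, 0.6588, -0.9328)

Iteration 1:
  u = (-6 - (1.9)·2.0000 - (2)·2.0000) / (6.9) = -2.0000
  v = (-7 - (-1.9)·3.0000 - (2.6)·2.0000) / (-8.5) = 0.7647
  w = (-7 - (1)·3.0000 - (2)·2.0000) / (7) = -2.0000
Iteration 2:
  u = (-6 - (1.9)·0.7647 - (2)·-2.0000) / (6.9) = -0.5004
  v = (-7 - (-1.9)·-2.0000 - (2.6)·-2.0000) / (-8.5) = 0.6588
  w = (-7 - (1)·-2.0000 - (2)·0.7647) / (7) = -0.9328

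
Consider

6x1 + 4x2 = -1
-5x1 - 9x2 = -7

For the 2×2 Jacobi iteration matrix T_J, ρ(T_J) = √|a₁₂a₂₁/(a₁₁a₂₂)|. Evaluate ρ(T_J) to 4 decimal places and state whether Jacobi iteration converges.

a₁₂a₂₁/(a₁₁a₂₂) = (4)·(-5) / ((6)·(-9)) = 0.370370
ρ = √|0.370370| = √0.370370 = 0.6086
ρ < 1, so Jacobi converges

0.6086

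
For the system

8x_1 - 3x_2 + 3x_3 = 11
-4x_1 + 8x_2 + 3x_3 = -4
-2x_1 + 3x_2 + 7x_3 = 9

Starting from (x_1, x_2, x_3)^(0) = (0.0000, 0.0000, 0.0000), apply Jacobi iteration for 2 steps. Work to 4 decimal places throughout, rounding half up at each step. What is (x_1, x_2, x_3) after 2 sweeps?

(0.7054, -0.2946, 1.8929)

Iteration 1:
  x_1 = (11 - (-3)·0.0000 - (3)·0.0000) / (8) = 1.3750
  x_2 = (-4 - (-4)·0.0000 - (3)·0.0000) / (8) = -0.5000
  x_3 = (9 - (-2)·0.0000 - (3)·0.0000) / (7) = 1.2857
Iteration 2:
  x_1 = (11 - (-3)·-0.5000 - (3)·1.2857) / (8) = 0.7054
  x_2 = (-4 - (-4)·1.3750 - (3)·1.2857) / (8) = -0.2946
  x_3 = (9 - (-2)·1.3750 - (3)·-0.5000) / (7) = 1.8929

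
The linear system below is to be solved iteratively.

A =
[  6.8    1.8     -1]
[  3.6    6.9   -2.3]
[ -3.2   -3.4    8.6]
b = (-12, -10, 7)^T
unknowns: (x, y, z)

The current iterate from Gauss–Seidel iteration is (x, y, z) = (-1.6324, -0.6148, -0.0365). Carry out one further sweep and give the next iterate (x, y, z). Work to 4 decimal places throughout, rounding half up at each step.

One sweep:
  x = (-12 - (1.8)·-0.6148 - (-1)·-0.0365) / (6.8) = -1.6073
  y = (-10 - (3.6)·-1.6073 - (-2.3)·-0.0365) / (6.9) = -0.6229
  z = (7 - (-3.2)·-1.6073 - (-3.4)·-0.6229) / (8.6) = -0.0304

(-1.6073, -0.6229, -0.0304)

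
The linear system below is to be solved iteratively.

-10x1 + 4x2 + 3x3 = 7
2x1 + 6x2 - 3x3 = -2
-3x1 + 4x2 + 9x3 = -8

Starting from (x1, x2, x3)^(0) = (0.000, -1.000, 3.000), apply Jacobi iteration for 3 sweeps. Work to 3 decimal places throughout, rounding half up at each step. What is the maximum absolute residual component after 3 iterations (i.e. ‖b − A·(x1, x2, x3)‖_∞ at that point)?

Iteration 1:
  x1 = (7 - (4)·-1.000 - (3)·3.000) / (-10) = -0.200
  x2 = (-2 - (2)·0.000 - (-3)·3.000) / (6) = 1.167
  x3 = (-8 - (-3)·0.000 - (4)·-1.000) / (9) = -0.444
Iteration 2:
  x1 = (7 - (4)·1.167 - (3)·-0.444) / (-10) = -0.366
  x2 = (-2 - (2)·-0.200 - (-3)·-0.444) / (6) = -0.489
  x3 = (-8 - (-3)·-0.200 - (4)·1.167) / (9) = -1.474
Iteration 3:
  x1 = (7 - (4)·-0.489 - (3)·-1.474) / (-10) = -1.338
  x2 = (-2 - (2)·-0.366 - (-3)·-1.474) / (6) = -0.948
  x3 = (-8 - (-3)·-0.366 - (4)·-0.489) / (9) = -0.794
Residual b − A·x = (-0.206, 3.982, -1.076); ∞-norm = 3.982

3.982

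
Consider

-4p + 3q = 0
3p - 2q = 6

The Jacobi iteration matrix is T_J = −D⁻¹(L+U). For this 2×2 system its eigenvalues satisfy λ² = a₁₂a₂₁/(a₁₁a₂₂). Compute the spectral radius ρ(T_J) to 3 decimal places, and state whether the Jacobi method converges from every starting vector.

a₁₂a₂₁/(a₁₁a₂₂) = (3)·(3) / ((-4)·(-2)) = 1.125000
ρ = √|1.125000| = √1.125000 = 1.061
ρ > 1, so Jacobi diverges

1.061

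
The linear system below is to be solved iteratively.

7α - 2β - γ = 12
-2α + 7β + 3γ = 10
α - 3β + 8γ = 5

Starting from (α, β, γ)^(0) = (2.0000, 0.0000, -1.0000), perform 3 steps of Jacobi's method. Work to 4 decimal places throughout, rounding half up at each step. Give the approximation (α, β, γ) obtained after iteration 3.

(2.3961, 1.5579, 0.9611)

Iteration 1:
  α = (12 - (-2)·0.0000 - (-1)·-1.0000) / (7) = 1.5714
  β = (10 - (-2)·2.0000 - (3)·-1.0000) / (7) = 2.4286
  γ = (5 - (1)·2.0000 - (-3)·0.0000) / (8) = 0.3750
Iteration 2:
  α = (12 - (-2)·2.4286 - (-1)·0.3750) / (7) = 2.4617
  β = (10 - (-2)·1.5714 - (3)·0.3750) / (7) = 1.7168
  γ = (5 - (1)·1.5714 - (-3)·2.4286) / (8) = 1.3393
Iteration 3:
  α = (12 - (-2)·1.7168 - (-1)·1.3393) / (7) = 2.3961
  β = (10 - (-2)·2.4617 - (3)·1.3393) / (7) = 1.5579
  γ = (5 - (1)·2.4617 - (-3)·1.7168) / (8) = 0.9611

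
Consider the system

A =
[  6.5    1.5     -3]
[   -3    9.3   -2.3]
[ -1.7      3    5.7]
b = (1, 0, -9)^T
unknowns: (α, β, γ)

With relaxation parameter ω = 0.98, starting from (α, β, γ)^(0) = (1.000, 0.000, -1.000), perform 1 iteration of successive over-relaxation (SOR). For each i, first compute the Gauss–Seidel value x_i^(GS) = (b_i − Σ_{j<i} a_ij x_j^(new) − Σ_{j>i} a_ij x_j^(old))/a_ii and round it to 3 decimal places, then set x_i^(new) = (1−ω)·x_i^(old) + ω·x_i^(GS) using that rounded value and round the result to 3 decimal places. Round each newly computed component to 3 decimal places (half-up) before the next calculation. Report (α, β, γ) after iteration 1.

Iteration 1:
  α: GS value = (1 - (1.5)·0.000 - (-3)·-1.000) / (6.5) = -0.308;  α ← (1−ω)·1.000 + ω·-0.308 = -0.282
  β: GS value = (0 - (-3)·-0.282 - (-2.3)·-1.000) / (9.3) = -0.338;  β ← (1−ω)·0.000 + ω·-0.338 = -0.331
  γ: GS value = (-9 - (-1.7)·-0.282 - (3)·-0.331) / (5.7) = -1.489;  γ ← (1−ω)·-1.000 + ω·-1.489 = -1.479

(-0.282, -0.331, -1.479)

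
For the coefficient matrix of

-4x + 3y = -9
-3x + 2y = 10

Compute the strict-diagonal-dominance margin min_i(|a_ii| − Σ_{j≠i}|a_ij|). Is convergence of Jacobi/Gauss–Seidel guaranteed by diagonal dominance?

row 1: |-4| − (3) = 1
row 2: |2| − (3) = -1
minimum over rows = -1 → not strictly diagonally dominant

-1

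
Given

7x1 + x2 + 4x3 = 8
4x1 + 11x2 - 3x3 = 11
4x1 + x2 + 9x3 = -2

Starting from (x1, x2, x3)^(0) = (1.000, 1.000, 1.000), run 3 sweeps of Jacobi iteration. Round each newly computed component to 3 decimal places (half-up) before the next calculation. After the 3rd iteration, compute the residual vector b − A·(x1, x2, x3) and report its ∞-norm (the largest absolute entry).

Iteration 1:
  x1 = (8 - (1)·1.000 - (4)·1.000) / (7) = 0.429
  x2 = (11 - (4)·1.000 - (-3)·1.000) / (11) = 0.909
  x3 = (-2 - (4)·1.000 - (1)·1.000) / (9) = -0.778
Iteration 2:
  x1 = (8 - (1)·0.909 - (4)·-0.778) / (7) = 1.458
  x2 = (11 - (4)·0.429 - (-3)·-0.778) / (11) = 0.632
  x3 = (-2 - (4)·0.429 - (1)·0.909) / (9) = -0.514
Iteration 3:
  x1 = (8 - (1)·0.632 - (4)·-0.514) / (7) = 1.346
  x2 = (11 - (4)·1.458 - (-3)·-0.514) / (11) = 0.330
  x3 = (-2 - (4)·1.458 - (1)·0.632) / (9) = -0.940
Residual b − A·x = (2.008, -0.834, 0.746); ∞-norm = 2.008

2.008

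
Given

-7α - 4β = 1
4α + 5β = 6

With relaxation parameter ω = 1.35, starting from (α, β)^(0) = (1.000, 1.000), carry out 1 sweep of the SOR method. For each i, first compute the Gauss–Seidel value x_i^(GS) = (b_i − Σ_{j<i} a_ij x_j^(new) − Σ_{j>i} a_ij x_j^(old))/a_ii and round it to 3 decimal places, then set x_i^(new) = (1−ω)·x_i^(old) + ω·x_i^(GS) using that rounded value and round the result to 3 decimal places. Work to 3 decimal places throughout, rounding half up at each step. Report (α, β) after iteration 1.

(-1.314, 2.689)

Iteration 1:
  α: GS value = (1 - (-4)·1.000) / (-7) = -0.714;  α ← (1−ω)·1.000 + ω·-0.714 = -1.314
  β: GS value = (6 - (4)·-1.314) / (5) = 2.251;  β ← (1−ω)·1.000 + ω·2.251 = 2.689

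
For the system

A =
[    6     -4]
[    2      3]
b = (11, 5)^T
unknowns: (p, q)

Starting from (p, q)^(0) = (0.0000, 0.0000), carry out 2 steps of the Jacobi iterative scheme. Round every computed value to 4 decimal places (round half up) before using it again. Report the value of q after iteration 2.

0.4445

Iteration 1:
  p = (11 - (-4)·0.0000) / (6) = 1.8333
  q = (5 - (2)·0.0000) / (3) = 1.6667
Iteration 2:
  p = (11 - (-4)·1.6667) / (6) = 2.9445
  q = (5 - (2)·1.8333) / (3) = 0.4445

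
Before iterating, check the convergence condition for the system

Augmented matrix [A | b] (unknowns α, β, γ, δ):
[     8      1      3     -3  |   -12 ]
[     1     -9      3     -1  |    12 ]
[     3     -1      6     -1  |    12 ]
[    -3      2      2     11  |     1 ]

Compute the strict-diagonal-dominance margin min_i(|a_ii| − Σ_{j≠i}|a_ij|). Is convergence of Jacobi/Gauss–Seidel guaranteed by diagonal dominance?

1

row 1: |8| − (1+3+3) = 1
row 2: |-9| − (1+3+1) = 4
row 3: |6| − (3+1+1) = 1
row 4: |11| − (3+2+2) = 4
minimum over rows = 1 → strictly diagonally dominant (convergence guaranteed)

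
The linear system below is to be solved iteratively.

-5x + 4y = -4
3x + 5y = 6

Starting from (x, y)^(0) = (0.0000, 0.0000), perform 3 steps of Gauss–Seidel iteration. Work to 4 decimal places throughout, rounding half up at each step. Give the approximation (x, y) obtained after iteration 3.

Iteration 1:
  x = (-4 - (4)·0.0000) / (-5) = 0.8000
  y = (6 - (3)·0.8000) / (5) = 0.7200
Iteration 2:
  x = (-4 - (4)·0.7200) / (-5) = 1.3760
  y = (6 - (3)·1.3760) / (5) = 0.3744
Iteration 3:
  x = (-4 - (4)·0.3744) / (-5) = 1.0995
  y = (6 - (3)·1.0995) / (5) = 0.5403

(1.0995, 0.5403)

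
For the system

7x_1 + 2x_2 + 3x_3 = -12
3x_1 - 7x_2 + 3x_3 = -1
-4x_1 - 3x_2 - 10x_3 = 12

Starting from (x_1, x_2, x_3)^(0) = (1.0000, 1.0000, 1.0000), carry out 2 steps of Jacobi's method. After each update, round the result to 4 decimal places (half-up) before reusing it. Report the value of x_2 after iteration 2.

-1.7123

Iteration 1:
  x_1 = (-12 - (2)·1.0000 - (3)·1.0000) / (7) = -2.4286
  x_2 = (-1 - (3)·1.0000 - (3)·1.0000) / (-7) = 1.0000
  x_3 = (12 - (-4)·1.0000 - (-3)·1.0000) / (-10) = -1.9000
Iteration 2:
  x_1 = (-12 - (2)·1.0000 - (3)·-1.9000) / (7) = -1.1857
  x_2 = (-1 - (3)·-2.4286 - (3)·-1.9000) / (-7) = -1.7123
  x_3 = (12 - (-4)·-2.4286 - (-3)·1.0000) / (-10) = -0.5286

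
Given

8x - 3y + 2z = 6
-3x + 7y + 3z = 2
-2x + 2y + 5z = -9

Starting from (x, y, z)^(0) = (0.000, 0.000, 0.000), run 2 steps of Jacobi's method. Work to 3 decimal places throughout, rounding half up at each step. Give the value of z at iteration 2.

-1.614

Iteration 1:
  x = (6 - (-3)·0.000 - (2)·0.000) / (8) = 0.750
  y = (2 - (-3)·0.000 - (3)·0.000) / (7) = 0.286
  z = (-9 - (-2)·0.000 - (2)·0.000) / (5) = -1.800
Iteration 2:
  x = (6 - (-3)·0.286 - (2)·-1.800) / (8) = 1.307
  y = (2 - (-3)·0.750 - (3)·-1.800) / (7) = 1.379
  z = (-9 - (-2)·0.750 - (2)·0.286) / (5) = -1.614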